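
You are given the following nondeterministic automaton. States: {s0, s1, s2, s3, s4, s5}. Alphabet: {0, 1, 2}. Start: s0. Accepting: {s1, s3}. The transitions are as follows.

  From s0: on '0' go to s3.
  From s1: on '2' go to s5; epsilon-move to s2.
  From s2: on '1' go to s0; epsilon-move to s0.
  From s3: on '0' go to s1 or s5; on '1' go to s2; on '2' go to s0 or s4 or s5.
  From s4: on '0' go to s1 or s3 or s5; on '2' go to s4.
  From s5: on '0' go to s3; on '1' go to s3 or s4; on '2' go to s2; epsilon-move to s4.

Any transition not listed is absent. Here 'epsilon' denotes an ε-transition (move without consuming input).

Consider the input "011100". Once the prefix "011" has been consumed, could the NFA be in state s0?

Yes

Start in {s0}.
Read '0': s0→{s3}; now {s3}.
Read '1': s3→{s2}; union {s2}; ε-closure = {s0, s2}.
Read '1': s0→∅, s2→{s0}; now {s0}.
State s0 is in {s0}.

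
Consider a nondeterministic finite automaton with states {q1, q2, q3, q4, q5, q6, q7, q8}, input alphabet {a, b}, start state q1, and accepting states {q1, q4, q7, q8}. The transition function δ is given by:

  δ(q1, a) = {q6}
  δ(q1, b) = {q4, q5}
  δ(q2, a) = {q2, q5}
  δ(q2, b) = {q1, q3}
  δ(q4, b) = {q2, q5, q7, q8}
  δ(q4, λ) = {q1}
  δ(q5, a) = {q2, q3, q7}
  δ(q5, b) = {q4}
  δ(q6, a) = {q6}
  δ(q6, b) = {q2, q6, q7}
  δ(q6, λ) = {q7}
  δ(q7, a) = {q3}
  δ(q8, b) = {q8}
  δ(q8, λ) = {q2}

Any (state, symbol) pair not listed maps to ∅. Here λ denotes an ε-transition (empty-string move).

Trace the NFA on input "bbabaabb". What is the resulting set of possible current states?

{q1, q2, q3, q4, q5, q6, q7, q8}

Start in {q1}.
Read 'b': q1→{q4, q5}; union {q4, q5}; ε-closure = {q1, q4, q5}.
Read 'b': q1→{q4, q5}, q4→{q2, q5, q7, q8}, q5→{q4}; union {q2, q4, q5, q7, q8}; ε-closure = {q1, q2, q4, q5, q7, q8}.
Read 'a': q1→{q6}, q2→{q2, q5}, q4→∅, q5→{q2, q3, q7}, q7→{q3}, q8→∅; now {q2, q3, q5, q6, q7}.
Read 'b': q2→{q1, q3}, q3→∅, q5→{q4}, q6→{q2, q6, q7}, q7→∅; now {q1, q2, q3, q4, q6, q7}.
Read 'a': q1→{q6}, q2→{q2, q5}, q3→∅, q4→∅, q6→{q6}, q7→{q3}; union {q2, q3, q5, q6}; ε-closure = {q2, q3, q5, q6, q7}.
Read 'a': q2→{q2, q5}, q3→∅, q5→{q2, q3, q7}, q6→{q6}, q7→{q3}; now {q2, q3, q5, q6, q7}.
Read 'b': q2→{q1, q3}, q3→∅, q5→{q4}, q6→{q2, q6, q7}, q7→∅; now {q1, q2, q3, q4, q6, q7}.
Read 'b': q1→{q4, q5}, q2→{q1, q3}, q3→∅, q4→{q2, q5, q7, q8}, q6→{q2, q6, q7}, q7→∅; now {q1, q2, q3, q4, q5, q6, q7, q8}.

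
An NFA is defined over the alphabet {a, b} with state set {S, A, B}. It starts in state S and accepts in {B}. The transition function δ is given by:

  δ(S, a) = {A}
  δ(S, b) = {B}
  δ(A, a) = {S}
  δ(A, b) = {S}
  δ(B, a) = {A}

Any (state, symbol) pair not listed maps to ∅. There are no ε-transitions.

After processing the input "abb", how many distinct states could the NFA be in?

Start in {S}.
Read 'a': S→{A}; now {A}.
Read 'b': A→{S}; now {S}.
Read 'b': S→{B}; now {B}.
That set has 1 state.

1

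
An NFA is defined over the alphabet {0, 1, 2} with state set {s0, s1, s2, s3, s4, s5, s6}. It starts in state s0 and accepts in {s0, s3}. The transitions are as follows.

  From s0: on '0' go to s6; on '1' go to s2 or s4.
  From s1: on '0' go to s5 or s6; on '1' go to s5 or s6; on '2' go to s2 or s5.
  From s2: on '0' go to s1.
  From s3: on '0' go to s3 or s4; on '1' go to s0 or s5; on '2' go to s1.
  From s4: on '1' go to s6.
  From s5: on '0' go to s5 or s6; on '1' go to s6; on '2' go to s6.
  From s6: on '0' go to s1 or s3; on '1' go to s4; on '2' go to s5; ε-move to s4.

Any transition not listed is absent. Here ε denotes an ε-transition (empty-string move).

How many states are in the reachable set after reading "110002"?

Start in {s0}.
Read '1': s0→{s2, s4}; now {s2, s4}.
Read '1': s2→∅, s4→{s6}; union {s6}; ε-closure = {s4, s6}.
Read '0': s4→∅, s6→{s1, s3}; now {s1, s3}.
Read '0': s1→{s5, s6}, s3→{s3, s4}; now {s3, s4, s5, s6}.
Read '0': s3→{s3, s4}, s4→∅, s5→{s5, s6}, s6→{s1, s3}; now {s1, s3, s4, s5, s6}.
Read '2': s1→{s2, s5}, s3→{s1}, s4→∅, s5→{s6}, s6→{s5}; union {s1, s2, s5, s6}; ε-closure = {s1, s2, s4, s5, s6}.
That set has 5 states.

5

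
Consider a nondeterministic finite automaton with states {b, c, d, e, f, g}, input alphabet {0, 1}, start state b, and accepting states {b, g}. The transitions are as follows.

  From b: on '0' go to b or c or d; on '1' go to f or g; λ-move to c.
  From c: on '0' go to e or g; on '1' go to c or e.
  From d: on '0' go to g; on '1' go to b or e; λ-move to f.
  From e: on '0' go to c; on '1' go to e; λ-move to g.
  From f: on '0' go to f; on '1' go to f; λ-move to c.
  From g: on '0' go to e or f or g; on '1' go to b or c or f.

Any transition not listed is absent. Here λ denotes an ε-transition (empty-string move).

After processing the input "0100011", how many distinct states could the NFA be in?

5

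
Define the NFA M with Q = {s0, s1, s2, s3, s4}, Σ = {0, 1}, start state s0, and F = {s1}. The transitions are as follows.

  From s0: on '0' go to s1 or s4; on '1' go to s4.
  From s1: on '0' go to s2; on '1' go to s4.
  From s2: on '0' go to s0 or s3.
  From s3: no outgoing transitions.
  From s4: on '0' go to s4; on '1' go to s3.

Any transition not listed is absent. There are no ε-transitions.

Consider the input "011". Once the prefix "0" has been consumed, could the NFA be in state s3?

Start in {s0}.
Read '0': {s0} → {s1, s4}.
State s3 is not in {s1, s4}.

No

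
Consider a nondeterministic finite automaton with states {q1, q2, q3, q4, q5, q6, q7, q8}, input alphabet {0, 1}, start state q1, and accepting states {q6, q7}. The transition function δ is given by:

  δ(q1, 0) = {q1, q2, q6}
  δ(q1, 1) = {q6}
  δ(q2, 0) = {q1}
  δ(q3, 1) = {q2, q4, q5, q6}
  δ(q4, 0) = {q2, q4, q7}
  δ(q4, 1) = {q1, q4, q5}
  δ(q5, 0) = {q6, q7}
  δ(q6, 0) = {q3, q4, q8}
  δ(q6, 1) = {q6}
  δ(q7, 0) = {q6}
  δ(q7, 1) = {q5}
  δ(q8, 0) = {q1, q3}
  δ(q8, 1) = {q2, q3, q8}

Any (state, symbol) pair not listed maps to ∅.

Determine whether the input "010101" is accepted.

Yes

Start in {q1}.
Read '0': {q1} → {q1, q2, q6}.
Read '1': {q1, q2, q6} → {q6}.
Read '0': {q6} → {q3, q4, q8}.
Read '1': {q3, q4, q8} → {q1, q2, q3, q4, q5, q6, q8}.
Read '0': {q1, q2, q3, q4, q5, q6, q8} → {q1, q2, q3, q4, q6, q7, q8}.
Read '1': {q1, q2, q3, q4, q6, q7, q8} → {q1, q2, q3, q4, q5, q6, q8}.
The final set {q1, q2, q3, q4, q5, q6, q8} contains the accepting state q6.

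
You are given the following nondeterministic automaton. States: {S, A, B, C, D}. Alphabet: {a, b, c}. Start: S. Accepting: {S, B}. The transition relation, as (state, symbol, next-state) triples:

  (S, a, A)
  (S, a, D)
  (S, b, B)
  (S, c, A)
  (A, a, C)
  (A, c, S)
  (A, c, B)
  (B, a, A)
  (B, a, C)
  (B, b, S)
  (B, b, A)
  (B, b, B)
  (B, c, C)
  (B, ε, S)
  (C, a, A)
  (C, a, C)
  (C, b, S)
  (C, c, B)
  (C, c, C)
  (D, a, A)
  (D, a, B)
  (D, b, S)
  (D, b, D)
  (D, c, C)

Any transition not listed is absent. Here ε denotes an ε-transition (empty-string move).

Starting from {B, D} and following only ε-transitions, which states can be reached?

Begin with {B, D}.
ε-move B → S; add S.

{S, B, D}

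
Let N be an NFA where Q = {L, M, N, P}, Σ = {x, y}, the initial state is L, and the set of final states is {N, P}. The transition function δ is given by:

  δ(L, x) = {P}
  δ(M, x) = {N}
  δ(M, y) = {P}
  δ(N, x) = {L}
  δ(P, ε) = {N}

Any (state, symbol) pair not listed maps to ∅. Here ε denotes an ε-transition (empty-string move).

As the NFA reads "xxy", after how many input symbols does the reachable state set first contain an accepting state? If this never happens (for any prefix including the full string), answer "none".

1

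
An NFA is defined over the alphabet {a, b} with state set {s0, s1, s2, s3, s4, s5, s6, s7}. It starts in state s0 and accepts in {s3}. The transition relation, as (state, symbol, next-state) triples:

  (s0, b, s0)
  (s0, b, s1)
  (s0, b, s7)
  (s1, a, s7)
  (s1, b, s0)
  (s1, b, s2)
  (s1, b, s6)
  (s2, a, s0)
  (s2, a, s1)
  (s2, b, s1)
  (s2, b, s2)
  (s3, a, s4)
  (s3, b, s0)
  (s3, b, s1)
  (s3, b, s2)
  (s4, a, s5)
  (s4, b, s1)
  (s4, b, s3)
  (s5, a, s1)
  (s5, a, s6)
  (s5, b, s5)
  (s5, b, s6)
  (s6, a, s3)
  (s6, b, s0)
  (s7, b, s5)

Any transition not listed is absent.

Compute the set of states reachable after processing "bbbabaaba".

{s0, s1, s4, s6, s7}

Start in {s0}.
Read 'b': {s0} → {s0, s1, s7}.
Read 'b': {s0, s1, s7} → {s0, s1, s2, s5, s6, s7}.
Read 'b': {s0, s1, s2, s5, s6, s7} → {s0, s1, s2, s5, s6, s7}.
Read 'a': {s0, s1, s2, s5, s6, s7} → {s0, s1, s3, s6, s7}.
Read 'b': {s0, s1, s3, s6, s7} → {s0, s1, s2, s5, s6, s7}.
Read 'a': {s0, s1, s2, s5, s6, s7} → {s0, s1, s3, s6, s7}.
Read 'a': {s0, s1, s3, s6, s7} → {s3, s4, s7}.
Read 'b': {s3, s4, s7} → {s0, s1, s2, s3, s5}.
Read 'a': {s0, s1, s2, s3, s5} → {s0, s1, s4, s6, s7}.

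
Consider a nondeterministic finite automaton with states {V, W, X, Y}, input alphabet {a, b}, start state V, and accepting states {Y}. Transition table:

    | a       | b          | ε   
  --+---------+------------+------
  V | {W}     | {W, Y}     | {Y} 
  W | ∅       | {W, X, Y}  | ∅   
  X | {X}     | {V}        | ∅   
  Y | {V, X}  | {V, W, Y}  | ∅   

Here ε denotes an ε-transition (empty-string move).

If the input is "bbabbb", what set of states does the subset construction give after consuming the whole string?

{V, W, X, Y}

Start: ε-closure({V}) = {V, Y}.
Read 'b': {V, Y} → {V, W, Y}.
Read 'b': {V, W, Y} → {V, W, X, Y}.
Read 'a': {V, W, X, Y} → {V, W, X, Y}.
Read 'b': {V, W, X, Y} → {V, W, X, Y}.
Read 'b': {V, W, X, Y} → {V, W, X, Y}.
Read 'b': {V, W, X, Y} → {V, W, X, Y}.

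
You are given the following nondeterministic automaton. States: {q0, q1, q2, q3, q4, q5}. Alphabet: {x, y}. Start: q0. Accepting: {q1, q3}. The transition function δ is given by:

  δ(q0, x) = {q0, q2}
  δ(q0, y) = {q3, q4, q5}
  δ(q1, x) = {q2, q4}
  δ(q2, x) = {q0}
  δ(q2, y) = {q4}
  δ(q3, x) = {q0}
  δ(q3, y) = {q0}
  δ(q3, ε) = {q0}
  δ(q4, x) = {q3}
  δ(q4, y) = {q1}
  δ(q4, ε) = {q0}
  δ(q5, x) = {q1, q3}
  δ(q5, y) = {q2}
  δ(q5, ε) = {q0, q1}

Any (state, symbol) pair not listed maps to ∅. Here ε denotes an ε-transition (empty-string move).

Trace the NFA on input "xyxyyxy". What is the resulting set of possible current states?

{q0, q1, q3, q4, q5}

Start in {q0}.
Read 'x': q0→{q0, q2}; now {q0, q2}.
Read 'y': q0→{q3, q4, q5}, q2→{q4}; union {q3, q4, q5}; ε-closure = {q0, q1, q3, q4, q5}.
Read 'x': q0→{q0, q2}, q1→{q2, q4}, q3→{q0}, q4→{q3}, q5→{q1, q3}; now {q0, q1, q2, q3, q4}.
Read 'y': q0→{q3, q4, q5}, q1→∅, q2→{q4}, q3→{q0}, q4→{q1}; now {q0, q1, q3, q4, q5}.
Read 'y': q0→{q3, q4, q5}, q1→∅, q3→{q0}, q4→{q1}, q5→{q2}; now {q0, q1, q2, q3, q4, q5}.
Read 'x': q0→{q0, q2}, q1→{q2, q4}, q2→{q0}, q3→{q0}, q4→{q3}, q5→{q1, q3}; now {q0, q1, q2, q3, q4}.
Read 'y': q0→{q3, q4, q5}, q1→∅, q2→{q4}, q3→{q0}, q4→{q1}; now {q0, q1, q3, q4, q5}.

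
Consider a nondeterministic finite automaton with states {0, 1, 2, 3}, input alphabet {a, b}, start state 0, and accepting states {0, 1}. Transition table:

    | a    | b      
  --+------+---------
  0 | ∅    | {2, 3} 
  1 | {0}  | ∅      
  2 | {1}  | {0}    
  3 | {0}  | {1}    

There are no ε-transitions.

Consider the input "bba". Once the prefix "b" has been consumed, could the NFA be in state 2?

Start in {0}.
Read 'b': 0→{2, 3}; now {2, 3}.
State 2 is in {2, 3}.

Yes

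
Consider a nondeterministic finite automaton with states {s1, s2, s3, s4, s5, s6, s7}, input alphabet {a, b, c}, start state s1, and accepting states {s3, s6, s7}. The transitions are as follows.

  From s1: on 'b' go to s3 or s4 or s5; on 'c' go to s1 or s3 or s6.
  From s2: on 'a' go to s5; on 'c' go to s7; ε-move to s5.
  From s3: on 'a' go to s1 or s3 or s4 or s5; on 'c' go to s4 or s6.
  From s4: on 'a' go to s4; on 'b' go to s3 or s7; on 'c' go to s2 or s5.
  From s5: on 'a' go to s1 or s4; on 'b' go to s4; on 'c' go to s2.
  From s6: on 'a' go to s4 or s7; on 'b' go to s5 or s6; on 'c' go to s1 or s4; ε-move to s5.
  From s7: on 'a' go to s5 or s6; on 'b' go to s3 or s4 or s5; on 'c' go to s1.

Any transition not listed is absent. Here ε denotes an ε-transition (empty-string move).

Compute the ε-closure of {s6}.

{s5, s6}

Begin with {s6}.
ε-move s6 → s5; add s5.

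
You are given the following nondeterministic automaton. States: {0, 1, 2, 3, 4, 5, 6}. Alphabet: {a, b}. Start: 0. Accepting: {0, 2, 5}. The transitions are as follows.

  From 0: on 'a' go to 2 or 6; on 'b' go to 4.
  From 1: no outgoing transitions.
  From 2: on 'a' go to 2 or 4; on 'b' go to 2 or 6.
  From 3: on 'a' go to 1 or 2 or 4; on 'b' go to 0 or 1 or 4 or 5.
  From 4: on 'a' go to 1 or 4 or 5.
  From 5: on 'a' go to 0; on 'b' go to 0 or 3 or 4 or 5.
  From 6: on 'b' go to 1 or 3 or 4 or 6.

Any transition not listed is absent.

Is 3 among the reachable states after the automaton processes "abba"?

Start in {0}.
Read 'a': {0} → {2, 6}.
Read 'b': {2, 6} → {1, 2, 3, 4, 6}.
Read 'b': {1, 2, 3, 4, 6} → {0, 1, 2, 3, 4, 5, 6}.
Read 'a': {0, 1, 2, 3, 4, 5, 6} → {0, 1, 2, 4, 5, 6}.
State 3 is not in {0, 1, 2, 4, 5, 6}.

No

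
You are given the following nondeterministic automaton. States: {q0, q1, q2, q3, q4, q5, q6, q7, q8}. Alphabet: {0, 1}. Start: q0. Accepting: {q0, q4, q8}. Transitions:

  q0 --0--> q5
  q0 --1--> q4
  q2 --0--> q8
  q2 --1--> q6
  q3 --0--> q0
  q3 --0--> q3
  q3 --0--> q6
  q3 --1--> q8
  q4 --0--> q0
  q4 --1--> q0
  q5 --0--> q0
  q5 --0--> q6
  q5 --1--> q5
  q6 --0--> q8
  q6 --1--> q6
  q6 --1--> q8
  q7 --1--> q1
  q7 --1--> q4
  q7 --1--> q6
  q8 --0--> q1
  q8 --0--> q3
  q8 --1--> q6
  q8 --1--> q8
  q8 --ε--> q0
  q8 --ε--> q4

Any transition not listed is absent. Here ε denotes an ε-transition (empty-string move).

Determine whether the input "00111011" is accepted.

Start in {q0}.
Read '0': {q0} → {q5}.
Read '0': {q5} → {q0, q6}.
Read '1': {q0, q6} → {q0, q4, q6, q8}.
Read '1': {q0, q4, q6, q8} → {q0, q4, q6, q8}.
Read '1': {q0, q4, q6, q8} → {q0, q4, q6, q8}.
Read '0': {q0, q4, q6, q8} → {q0, q1, q3, q4, q5, q8}.
Read '1': {q0, q1, q3, q4, q5, q8} → {q0, q4, q5, q6, q8}.
Read '1': {q0, q4, q5, q6, q8} → {q0, q4, q5, q6, q8}.
The final set {q0, q4, q5, q6, q8} contains the accepting states q0, q4, q8.

Yes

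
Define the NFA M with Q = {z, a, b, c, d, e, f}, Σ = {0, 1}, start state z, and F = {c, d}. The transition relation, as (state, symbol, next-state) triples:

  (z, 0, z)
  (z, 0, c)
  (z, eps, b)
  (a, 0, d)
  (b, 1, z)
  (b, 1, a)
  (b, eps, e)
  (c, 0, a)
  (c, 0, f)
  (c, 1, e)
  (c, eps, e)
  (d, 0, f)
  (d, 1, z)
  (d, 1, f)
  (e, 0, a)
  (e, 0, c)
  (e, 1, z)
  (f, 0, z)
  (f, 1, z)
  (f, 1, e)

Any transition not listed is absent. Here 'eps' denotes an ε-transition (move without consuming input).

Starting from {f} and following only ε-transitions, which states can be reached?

Begin with {f}.
No ε-moves leave this set, so the closure equals the set itself.

{f}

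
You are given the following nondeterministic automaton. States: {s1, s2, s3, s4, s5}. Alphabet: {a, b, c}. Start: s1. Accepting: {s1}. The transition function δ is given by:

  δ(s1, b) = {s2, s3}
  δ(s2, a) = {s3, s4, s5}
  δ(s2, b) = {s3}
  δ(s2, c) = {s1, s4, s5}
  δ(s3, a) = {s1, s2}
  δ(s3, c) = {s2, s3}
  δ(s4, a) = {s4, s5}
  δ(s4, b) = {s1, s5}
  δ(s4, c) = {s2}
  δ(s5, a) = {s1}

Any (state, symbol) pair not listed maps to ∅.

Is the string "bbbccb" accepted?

Start in {s1}.
Read 'b': {s1} → {s2, s3}.
Read 'b': {s2, s3} → {s3}.
Read 'b': {s3} → ∅.
The set is empty and remains empty for the remaining 3 symbols.
The final set ∅ contains no accepting state.

No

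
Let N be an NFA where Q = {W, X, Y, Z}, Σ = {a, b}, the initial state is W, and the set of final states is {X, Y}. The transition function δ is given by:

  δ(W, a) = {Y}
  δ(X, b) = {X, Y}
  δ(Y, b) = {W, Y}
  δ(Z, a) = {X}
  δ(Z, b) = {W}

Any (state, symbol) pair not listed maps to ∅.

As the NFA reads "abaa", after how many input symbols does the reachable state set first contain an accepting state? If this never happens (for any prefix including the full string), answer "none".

1

Start in {W}.
Read 'a': W→{Y}; now {Y}.
None of the earlier sets intersect F, but {Y} does.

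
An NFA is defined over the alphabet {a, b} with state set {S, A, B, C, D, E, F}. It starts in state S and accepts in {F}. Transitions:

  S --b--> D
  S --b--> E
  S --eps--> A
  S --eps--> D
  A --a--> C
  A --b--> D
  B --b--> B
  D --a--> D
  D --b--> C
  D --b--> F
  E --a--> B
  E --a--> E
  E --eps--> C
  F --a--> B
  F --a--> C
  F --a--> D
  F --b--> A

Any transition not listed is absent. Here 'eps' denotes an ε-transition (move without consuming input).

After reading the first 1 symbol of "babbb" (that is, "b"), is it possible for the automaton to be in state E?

Start: ε-closure({S}) = {S, A, D}.
Read 'b': {S, A, D} → {C, D, E, F}.
State E is in {C, D, E, F}.

Yes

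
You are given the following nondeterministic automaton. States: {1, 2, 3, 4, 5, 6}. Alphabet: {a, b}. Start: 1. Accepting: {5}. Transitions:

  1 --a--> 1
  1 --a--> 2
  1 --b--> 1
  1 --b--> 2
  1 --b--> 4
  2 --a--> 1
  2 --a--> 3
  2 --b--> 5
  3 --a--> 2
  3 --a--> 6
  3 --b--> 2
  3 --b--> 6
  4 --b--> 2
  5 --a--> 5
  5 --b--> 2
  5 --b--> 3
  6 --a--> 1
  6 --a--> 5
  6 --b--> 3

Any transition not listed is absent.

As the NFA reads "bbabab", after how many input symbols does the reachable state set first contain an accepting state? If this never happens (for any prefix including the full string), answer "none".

2

Start in {1}.
Read 'b': 1→{1, 2, 4}; now {1, 2, 4}.
Read 'b': 1→{1, 2, 4}, 2→{5}, 4→{2}; now {1, 2, 4, 5}.
None of the earlier sets intersect F, but {1, 2, 4, 5} does.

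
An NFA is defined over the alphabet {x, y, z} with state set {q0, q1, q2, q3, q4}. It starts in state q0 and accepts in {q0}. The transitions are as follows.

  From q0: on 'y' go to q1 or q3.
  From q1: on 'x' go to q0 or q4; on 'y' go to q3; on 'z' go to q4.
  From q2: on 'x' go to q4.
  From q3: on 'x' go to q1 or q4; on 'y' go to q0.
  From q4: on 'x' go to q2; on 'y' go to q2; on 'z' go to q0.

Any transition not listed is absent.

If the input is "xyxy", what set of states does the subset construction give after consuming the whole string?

∅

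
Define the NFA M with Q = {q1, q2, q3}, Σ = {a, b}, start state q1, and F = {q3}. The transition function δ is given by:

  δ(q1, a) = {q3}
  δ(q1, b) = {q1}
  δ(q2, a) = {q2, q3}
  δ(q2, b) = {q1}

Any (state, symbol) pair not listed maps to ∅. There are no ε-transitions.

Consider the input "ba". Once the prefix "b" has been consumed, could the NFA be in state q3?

Start in {q1}.
Read 'b': {q1} → {q1}.
State q3 is not in {q1}.

No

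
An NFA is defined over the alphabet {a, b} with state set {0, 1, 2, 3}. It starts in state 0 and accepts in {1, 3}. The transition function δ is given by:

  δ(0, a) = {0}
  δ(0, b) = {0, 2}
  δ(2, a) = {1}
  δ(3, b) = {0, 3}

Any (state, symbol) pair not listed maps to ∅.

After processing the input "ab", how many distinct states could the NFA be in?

2

Start in {0}.
Read 'a': 0→{0}; now {0}.
Read 'b': 0→{0, 2}; now {0, 2}.
That set has 2 states.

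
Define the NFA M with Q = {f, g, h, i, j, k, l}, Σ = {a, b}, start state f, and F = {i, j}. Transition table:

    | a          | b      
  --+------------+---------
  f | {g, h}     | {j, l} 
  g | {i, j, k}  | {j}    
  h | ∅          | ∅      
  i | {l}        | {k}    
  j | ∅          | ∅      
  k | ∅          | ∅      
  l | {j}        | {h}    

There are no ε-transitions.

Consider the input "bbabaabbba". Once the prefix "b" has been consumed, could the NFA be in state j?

Yes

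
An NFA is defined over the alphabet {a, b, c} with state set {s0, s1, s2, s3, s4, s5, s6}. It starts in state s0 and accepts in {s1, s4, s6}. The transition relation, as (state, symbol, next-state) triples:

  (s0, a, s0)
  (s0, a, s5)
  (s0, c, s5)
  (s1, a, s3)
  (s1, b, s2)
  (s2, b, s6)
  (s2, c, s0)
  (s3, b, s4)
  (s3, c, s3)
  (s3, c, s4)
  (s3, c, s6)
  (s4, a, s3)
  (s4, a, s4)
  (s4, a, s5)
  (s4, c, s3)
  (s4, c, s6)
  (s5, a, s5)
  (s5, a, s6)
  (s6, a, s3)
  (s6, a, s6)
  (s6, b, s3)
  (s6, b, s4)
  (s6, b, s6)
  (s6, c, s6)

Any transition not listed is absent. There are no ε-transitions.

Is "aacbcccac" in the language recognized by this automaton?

Start in {s0}.
Read 'a': {s0} → {s0, s5}.
Read 'a': {s0, s5} → {s0, s5, s6}.
Read 'c': {s0, s5, s6} → {s5, s6}.
Read 'b': {s5, s6} → {s3, s4, s6}.
Read 'c': {s3, s4, s6} → {s3, s4, s6}.
Read 'c': {s3, s4, s6} → {s3, s4, s6}.
Read 'c': {s3, s4, s6} → {s3, s4, s6}.
Read 'a': {s3, s4, s6} → {s3, s4, s5, s6}.
Read 'c': {s3, s4, s5, s6} → {s3, s4, s6}.
The final set {s3, s4, s6} contains the accepting states s4, s6.

Yes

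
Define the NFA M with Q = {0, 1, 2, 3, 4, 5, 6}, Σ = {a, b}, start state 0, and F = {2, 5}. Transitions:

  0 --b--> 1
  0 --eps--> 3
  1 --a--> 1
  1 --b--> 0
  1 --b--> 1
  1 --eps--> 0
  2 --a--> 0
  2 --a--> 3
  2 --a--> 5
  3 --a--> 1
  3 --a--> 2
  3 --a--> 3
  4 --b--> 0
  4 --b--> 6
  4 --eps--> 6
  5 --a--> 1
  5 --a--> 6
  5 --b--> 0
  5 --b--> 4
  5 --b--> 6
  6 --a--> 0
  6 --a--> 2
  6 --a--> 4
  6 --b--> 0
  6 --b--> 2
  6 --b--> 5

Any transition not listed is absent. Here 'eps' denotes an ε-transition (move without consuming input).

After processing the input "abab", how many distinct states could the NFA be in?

Start: ε-closure({0}) = {0, 3}.
Read 'a': 0→∅, 3→{1, 2, 3}; union {1, 2, 3}; ε-closure = {0, 1, 2, 3}.
Read 'b': 0→{1}, 1→{0, 1}, 2→∅, 3→∅; union {0, 1}; ε-closure = {0, 1, 3}.
Read 'a': 0→∅, 1→{1}, 3→{1, 2, 3}; union {1, 2, 3}; ε-closure = {0, 1, 2, 3}.
Read 'b': 0→{1}, 1→{0, 1}, 2→∅, 3→∅; union {0, 1}; ε-closure = {0, 1, 3}.
That set has 3 states.

3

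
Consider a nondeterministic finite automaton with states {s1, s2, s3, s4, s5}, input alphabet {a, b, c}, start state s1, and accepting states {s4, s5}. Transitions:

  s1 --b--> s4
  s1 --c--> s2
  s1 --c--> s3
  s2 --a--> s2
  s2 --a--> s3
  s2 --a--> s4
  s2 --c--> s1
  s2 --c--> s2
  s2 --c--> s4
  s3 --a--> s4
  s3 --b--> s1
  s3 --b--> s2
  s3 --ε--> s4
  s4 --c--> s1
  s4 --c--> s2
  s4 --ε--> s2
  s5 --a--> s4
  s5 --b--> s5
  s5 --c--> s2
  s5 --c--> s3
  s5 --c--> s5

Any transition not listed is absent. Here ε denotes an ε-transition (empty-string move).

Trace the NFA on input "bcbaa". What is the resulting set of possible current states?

Start in {s1}.
Read 'b': s1→{s4}; union {s4}; ε-closure = {s2, s4}.
Read 'c': s2→{s1, s2, s4}, s4→{s1, s2}; now {s1, s2, s4}.
Read 'b': s1→{s4}, s2→∅, s4→∅; union {s4}; ε-closure = {s2, s4}.
Read 'a': s2→{s2, s3, s4}, s4→∅; now {s2, s3, s4}.
Read 'a': s2→{s2, s3, s4}, s3→{s4}, s4→∅; now {s2, s3, s4}.

{s2, s3, s4}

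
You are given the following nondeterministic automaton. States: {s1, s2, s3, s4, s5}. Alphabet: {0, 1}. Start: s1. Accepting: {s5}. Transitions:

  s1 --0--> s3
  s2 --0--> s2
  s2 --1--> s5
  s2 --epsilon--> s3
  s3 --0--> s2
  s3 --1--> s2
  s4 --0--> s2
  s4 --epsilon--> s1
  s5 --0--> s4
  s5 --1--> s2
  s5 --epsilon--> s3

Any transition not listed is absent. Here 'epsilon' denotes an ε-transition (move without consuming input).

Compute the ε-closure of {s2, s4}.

{s1, s2, s3, s4}

Begin with {s2, s4}.
ε-move s4 → s1; add s1.
ε-move s2 → s3; add s3.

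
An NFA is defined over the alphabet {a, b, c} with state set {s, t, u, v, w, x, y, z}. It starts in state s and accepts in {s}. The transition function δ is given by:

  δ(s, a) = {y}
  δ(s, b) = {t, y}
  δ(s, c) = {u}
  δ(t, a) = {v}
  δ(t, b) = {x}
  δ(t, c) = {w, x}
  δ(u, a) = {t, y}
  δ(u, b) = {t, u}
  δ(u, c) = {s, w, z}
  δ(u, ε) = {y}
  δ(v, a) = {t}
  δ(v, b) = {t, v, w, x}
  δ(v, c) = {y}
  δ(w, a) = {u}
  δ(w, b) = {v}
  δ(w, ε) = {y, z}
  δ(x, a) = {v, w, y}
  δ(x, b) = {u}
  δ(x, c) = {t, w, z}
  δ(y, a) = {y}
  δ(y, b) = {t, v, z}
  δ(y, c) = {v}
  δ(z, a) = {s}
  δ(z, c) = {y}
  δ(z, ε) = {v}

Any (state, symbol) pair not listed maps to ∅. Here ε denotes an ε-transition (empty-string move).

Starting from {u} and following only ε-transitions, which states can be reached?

Begin with {u}.
ε-move u → y; add y.

{u, y}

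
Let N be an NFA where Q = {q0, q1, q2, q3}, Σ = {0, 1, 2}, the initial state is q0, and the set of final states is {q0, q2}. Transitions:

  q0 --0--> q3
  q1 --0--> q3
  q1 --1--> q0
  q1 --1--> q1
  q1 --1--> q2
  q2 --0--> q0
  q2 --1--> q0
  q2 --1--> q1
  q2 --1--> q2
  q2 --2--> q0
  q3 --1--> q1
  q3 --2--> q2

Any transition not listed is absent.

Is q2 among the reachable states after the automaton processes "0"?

No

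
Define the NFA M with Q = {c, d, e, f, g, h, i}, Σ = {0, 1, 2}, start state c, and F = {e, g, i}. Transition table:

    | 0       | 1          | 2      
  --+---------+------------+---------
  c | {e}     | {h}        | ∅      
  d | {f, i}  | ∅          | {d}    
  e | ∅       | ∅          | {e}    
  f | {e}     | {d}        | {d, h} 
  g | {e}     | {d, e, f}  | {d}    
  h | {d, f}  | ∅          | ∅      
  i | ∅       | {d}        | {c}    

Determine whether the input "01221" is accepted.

Start in {c}.
Read '0': c→{e}; now {e}.
Read '1': e→∅; now ∅.
The set is empty and remains empty for the remaining 3 symbols.
The final set ∅ contains no accepting state.

No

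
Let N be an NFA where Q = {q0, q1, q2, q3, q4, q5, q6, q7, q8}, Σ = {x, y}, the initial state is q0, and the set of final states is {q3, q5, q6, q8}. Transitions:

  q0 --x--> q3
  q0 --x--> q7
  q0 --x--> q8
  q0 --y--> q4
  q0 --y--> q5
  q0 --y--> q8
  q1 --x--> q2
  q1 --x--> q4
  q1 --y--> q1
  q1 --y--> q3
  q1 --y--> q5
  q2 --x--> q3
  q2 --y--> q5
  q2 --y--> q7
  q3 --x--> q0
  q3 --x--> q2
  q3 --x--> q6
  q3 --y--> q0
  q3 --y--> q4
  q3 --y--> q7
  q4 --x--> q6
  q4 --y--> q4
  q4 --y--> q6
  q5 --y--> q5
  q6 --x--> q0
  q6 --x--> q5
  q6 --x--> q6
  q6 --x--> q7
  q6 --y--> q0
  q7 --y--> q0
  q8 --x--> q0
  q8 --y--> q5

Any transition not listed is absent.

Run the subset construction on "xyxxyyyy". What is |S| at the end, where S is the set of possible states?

5

Start in {q0}.
Read 'x': q0→{q3, q7, q8}; now {q3, q7, q8}.
Read 'y': q3→{q0, q4, q7}, q7→{q0}, q8→{q5}; now {q0, q4, q5, q7}.
Read 'x': q0→{q3, q7, q8}, q4→{q6}, q5→∅, q7→∅; now {q3, q6, q7, q8}.
Read 'x': q3→{q0, q2, q6}, q6→{q0, q5, q6, q7}, q7→∅, q8→{q0}; now {q0, q2, q5, q6, q7}.
Read 'y': q0→{q4, q5, q8}, q2→{q5, q7}, q5→{q5}, q6→{q0}, q7→{q0}; now {q0, q4, q5, q7, q8}.
Read 'y': q0→{q4, q5, q8}, q4→{q4, q6}, q5→{q5}, q7→{q0}, q8→{q5}; now {q0, q4, q5, q6, q8}.
Read 'y': q0→{q4, q5, q8}, q4→{q4, q6}, q5→{q5}, q6→{q0}, q8→{q5}; now {q0, q4, q5, q6, q8}.
Read 'y': q0→{q4, q5, q8}, q4→{q4, q6}, q5→{q5}, q6→{q0}, q8→{q5}; now {q0, q4, q5, q6, q8}.
That set has 5 states.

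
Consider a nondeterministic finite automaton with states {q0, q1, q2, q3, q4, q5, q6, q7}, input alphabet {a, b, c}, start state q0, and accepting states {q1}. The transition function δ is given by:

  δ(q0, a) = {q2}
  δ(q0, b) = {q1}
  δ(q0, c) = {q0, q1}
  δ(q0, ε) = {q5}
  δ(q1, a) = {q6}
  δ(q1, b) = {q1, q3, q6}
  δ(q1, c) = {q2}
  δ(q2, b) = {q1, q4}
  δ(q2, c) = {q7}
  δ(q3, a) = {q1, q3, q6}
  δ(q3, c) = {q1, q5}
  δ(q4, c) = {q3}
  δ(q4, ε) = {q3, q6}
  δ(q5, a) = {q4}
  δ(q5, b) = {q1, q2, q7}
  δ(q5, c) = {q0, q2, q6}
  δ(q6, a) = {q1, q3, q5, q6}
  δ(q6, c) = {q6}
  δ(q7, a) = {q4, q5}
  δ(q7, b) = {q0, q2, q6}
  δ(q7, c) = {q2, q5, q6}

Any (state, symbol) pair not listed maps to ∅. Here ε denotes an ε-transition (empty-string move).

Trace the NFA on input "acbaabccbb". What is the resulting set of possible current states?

{q0, q1, q2, q3, q4, q5, q6, q7}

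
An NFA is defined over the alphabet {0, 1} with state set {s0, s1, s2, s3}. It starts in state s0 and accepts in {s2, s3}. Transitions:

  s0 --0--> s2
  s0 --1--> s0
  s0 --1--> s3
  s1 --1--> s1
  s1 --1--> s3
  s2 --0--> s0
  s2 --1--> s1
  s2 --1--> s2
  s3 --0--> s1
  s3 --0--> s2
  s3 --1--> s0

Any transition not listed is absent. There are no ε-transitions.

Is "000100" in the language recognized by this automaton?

Start in {s0}.
Read '0': s0→{s2}; now {s2}.
Read '0': s2→{s0}; now {s0}.
Read '0': s0→{s2}; now {s2}.
Read '1': s2→{s1, s2}; now {s1, s2}.
Read '0': s1→∅, s2→{s0}; now {s0}.
Read '0': s0→{s2}; now {s2}.
The final set {s2} contains the accepting state s2.

Yes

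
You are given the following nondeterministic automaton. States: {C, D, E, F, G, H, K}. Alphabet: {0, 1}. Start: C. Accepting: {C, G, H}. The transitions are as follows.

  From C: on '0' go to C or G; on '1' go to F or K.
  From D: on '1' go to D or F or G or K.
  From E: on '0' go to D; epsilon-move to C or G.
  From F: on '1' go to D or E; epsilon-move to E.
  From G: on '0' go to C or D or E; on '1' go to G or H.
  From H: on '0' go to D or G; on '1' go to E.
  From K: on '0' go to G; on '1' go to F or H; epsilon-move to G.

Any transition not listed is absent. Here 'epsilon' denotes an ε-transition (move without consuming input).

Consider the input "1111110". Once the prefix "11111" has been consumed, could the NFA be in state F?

Yes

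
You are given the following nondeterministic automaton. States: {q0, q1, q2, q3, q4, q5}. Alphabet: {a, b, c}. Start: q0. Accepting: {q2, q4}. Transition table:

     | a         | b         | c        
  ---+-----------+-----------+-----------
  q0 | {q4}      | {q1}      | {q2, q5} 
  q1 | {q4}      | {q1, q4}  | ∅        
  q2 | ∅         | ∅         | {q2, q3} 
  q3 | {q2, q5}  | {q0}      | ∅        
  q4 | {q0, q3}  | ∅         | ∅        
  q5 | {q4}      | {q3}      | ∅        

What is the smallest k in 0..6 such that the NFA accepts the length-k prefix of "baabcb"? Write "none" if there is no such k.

Start in {q0}.
Read 'b': q0→{q1}; now {q1}.
Read 'a': q1→{q4}; now {q4}.
None of the earlier sets intersect F, but {q4} does.

2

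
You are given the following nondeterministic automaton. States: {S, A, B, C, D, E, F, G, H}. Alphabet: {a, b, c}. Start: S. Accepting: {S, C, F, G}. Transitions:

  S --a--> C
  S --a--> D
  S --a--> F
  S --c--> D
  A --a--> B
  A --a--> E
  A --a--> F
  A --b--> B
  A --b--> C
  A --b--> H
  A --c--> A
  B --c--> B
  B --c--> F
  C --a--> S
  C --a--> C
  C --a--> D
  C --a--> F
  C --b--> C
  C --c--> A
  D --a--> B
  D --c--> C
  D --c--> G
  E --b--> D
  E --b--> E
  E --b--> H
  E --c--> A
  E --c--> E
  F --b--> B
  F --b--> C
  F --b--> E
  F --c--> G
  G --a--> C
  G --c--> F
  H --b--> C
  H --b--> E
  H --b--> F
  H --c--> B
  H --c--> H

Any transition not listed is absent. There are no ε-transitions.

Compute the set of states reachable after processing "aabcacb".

{B, C, D, E, H}

Start in {S}.
Read 'a': S→{C, D, F}; now {C, D, F}.
Read 'a': C→{S, C, D, F}, D→{B}, F→∅; now {S, B, C, D, F}.
Read 'b': S→∅, B→∅, C→{C}, D→∅, F→{B, C, E}; now {B, C, E}.
Read 'c': B→{B, F}, C→{A}, E→{A, E}; now {A, B, E, F}.
Read 'a': A→{B, E, F}, B→∅, E→∅, F→∅; now {B, E, F}.
Read 'c': B→{B, F}, E→{A, E}, F→{G}; now {A, B, E, F, G}.
Read 'b': A→{B, C, H}, B→∅, E→{D, E, H}, F→{B, C, E}, G→∅; now {B, C, D, E, H}.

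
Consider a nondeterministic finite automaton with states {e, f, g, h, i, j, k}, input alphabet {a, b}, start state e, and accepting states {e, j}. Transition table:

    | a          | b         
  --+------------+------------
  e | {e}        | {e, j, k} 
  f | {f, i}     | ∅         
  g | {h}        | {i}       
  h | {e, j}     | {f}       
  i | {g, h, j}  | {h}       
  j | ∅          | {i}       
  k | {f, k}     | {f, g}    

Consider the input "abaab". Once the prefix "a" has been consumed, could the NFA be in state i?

Start in {e}.
Read 'a': e→{e}; now {e}.
State i is not in {e}.

No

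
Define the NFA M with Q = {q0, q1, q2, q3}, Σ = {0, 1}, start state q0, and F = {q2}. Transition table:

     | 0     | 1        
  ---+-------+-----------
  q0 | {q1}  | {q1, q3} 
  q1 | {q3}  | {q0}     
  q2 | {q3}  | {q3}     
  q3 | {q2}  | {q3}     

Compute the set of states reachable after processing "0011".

{q3}

Start in {q0}.
Read '0': q0→{q1}; now {q1}.
Read '0': q1→{q3}; now {q3}.
Read '1': q3→{q3}; now {q3}.
Read '1': q3→{q3}; now {q3}.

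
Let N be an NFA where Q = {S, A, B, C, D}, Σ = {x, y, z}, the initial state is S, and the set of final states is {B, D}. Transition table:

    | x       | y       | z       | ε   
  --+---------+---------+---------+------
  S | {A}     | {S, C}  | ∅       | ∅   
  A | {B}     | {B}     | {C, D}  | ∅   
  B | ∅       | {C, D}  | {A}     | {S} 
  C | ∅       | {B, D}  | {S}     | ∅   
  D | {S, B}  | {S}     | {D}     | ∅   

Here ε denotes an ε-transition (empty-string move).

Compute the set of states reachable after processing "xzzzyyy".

{S, B, C, D}

Start in {S}.
Read 'x': S→{A}; now {A}.
Read 'z': A→{C, D}; now {C, D}.
Read 'z': C→{S}, D→{D}; now {S, D}.
Read 'z': S→∅, D→{D}; now {D}.
Read 'y': D→{S}; now {S}.
Read 'y': S→{S, C}; now {S, C}.
Read 'y': S→{S, C}, C→{B, D}; now {S, B, C, D}.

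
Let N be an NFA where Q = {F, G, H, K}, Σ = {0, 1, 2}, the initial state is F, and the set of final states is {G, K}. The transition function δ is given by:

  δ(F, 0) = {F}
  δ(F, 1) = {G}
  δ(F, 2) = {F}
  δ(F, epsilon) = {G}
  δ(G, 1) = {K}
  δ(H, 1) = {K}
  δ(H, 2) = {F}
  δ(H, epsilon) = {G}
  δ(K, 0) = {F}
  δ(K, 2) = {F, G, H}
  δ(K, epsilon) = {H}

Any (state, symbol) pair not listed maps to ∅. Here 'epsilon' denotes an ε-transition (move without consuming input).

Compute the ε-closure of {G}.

Begin with {G}.
No ε-moves leave this set, so the closure equals the set itself.

{G}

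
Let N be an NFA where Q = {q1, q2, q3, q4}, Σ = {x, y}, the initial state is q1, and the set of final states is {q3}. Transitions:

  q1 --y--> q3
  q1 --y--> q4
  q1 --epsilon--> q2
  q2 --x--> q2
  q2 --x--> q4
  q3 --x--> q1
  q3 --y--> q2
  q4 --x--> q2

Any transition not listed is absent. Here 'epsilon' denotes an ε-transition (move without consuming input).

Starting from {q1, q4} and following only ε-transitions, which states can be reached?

{q1, q2, q4}

Begin with {q1, q4}.
ε-move q1 → q2; add q2.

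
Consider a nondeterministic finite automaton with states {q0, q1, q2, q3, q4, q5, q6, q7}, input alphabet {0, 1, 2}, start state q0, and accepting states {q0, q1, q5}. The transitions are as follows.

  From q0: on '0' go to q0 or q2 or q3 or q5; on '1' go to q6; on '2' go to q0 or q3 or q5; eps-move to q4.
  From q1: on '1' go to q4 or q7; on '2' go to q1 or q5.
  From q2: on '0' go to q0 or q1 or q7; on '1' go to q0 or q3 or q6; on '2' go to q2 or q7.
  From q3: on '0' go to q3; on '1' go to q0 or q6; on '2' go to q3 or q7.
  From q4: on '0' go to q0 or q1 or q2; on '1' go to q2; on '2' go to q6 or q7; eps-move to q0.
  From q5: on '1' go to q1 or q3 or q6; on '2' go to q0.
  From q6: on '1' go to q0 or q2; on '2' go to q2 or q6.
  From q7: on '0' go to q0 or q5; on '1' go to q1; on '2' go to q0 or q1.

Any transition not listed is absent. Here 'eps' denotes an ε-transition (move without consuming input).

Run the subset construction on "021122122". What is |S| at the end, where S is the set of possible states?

8

Start: ε-closure({q0}) = {q0, q4}.
Read '0': {q0, q4} → {q0, q1, q2, q3, q4, q5}.
Read '2': {q0, q1, q2, q3, q4, q5} → {q0, q1, q2, q3, q4, q5, q6, q7}.
Read '1': {q0, q1, q2, q3, q4, q5, q6, q7} → {q0, q1, q2, q3, q4, q6, q7}.
Read '1': {q0, q1, q2, q3, q4, q6, q7} → {q0, q1, q2, q3, q4, q6, q7}.
Read '2': {q0, q1, q2, q3, q4, q6, q7} → {q0, q1, q2, q3, q4, q5, q6, q7}.
Read '2': {q0, q1, q2, q3, q4, q5, q6, q7} → {q0, q1, q2, q3, q4, q5, q6, q7}.
Read '1': {q0, q1, q2, q3, q4, q5, q6, q7} → {q0, q1, q2, q3, q4, q6, q7}.
Read '2': {q0, q1, q2, q3, q4, q6, q7} → {q0, q1, q2, q3, q4, q5, q6, q7}.
Read '2': {q0, q1, q2, q3, q4, q5, q6, q7} → {q0, q1, q2, q3, q4, q5, q6, q7}.
That set has 8 states.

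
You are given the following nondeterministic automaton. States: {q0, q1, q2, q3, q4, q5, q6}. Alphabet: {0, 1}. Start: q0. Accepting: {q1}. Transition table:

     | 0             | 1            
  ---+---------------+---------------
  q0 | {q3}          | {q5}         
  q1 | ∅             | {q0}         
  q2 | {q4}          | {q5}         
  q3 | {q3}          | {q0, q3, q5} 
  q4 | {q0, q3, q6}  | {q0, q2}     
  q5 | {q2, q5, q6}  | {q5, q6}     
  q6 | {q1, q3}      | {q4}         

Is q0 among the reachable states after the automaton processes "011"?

Yes

Start in {q0}.
Read '0': q0→{q3}; now {q3}.
Read '1': q3→{q0, q3, q5}; now {q0, q3, q5}.
Read '1': q0→{q5}, q3→{q0, q3, q5}, q5→{q5, q6}; now {q0, q3, q5, q6}.
State q0 is in {q0, q3, q5, q6}.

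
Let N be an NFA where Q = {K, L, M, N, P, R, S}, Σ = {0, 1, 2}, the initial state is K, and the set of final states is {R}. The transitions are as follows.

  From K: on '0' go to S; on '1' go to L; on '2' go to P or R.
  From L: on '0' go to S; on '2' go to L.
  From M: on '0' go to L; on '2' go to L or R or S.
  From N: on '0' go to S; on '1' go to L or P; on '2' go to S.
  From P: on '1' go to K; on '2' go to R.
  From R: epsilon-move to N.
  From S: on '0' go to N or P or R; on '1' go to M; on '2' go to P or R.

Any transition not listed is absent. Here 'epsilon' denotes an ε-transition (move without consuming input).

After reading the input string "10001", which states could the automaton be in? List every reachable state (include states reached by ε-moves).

{M}

Start in {K}.
Read '1': K→{L}; now {L}.
Read '0': L→{S}; now {S}.
Read '0': S→{N, P, R}; now {N, P, R}.
Read '0': N→{S}, P→∅, R→∅; now {S}.
Read '1': S→{M}; now {M}.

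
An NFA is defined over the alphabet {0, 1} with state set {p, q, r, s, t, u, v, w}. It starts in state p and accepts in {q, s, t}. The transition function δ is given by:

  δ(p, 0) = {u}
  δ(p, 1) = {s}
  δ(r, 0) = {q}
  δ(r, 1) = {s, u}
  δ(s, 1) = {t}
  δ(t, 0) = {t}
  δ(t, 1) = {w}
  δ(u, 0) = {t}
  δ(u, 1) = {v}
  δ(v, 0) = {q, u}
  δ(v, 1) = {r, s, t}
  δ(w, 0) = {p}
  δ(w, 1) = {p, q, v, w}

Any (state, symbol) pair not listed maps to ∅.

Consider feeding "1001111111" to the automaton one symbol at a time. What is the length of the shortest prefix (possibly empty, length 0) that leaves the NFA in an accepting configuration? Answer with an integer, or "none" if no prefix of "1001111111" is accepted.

Start in {p}.
Read '1': p→{s}; now {s}.
None of the earlier sets intersect F, but {s} does.

1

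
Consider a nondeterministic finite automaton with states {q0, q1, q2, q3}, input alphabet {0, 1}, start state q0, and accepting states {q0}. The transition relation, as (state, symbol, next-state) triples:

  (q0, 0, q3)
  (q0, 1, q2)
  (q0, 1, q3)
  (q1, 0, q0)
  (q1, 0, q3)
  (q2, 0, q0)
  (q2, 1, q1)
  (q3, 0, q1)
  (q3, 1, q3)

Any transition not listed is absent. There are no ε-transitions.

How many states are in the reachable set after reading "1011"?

2

Start in {q0}.
Read '1': {q0} → {q2, q3}.
Read '0': {q2, q3} → {q0, q1}.
Read '1': {q0, q1} → {q2, q3}.
Read '1': {q2, q3} → {q1, q3}.
That set has 2 states.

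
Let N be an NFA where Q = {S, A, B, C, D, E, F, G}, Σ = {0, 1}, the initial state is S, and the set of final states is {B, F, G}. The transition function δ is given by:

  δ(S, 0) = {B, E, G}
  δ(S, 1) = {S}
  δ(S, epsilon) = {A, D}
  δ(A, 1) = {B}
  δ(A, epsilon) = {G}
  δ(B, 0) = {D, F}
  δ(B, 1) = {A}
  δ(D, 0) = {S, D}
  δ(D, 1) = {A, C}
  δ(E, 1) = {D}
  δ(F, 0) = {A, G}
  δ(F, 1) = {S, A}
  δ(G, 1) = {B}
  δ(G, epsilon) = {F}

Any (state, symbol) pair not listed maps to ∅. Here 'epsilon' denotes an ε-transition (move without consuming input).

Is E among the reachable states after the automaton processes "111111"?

Start: ε-closure({S}) = {S, A, D, F, G}.
Read '1': {S, A, D, F, G} → {S, A, B, C, D, F, G}.
Read '1': {S, A, B, C, D, F, G} → {S, A, B, C, D, F, G}.
Read '1': {S, A, B, C, D, F, G} → {S, A, B, C, D, F, G}.
Read '1': {S, A, B, C, D, F, G} → {S, A, B, C, D, F, G}.
Read '1': {S, A, B, C, D, F, G} → {S, A, B, C, D, F, G}.
Read '1': {S, A, B, C, D, F, G} → {S, A, B, C, D, F, G}.
State E is not in {S, A, B, C, D, F, G}.

No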